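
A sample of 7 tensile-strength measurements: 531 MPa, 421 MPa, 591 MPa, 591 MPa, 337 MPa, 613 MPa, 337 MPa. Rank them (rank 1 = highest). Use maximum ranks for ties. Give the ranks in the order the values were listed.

Sorted (descending): 613, 591, 591, 531, 421, 337, 337
The 2 values of 591 occupy positions 2–3 → each gets rank 3.
The 2 values of 337 occupy positions 6–7 → each gets rank 7.

4, 5, 3, 3, 7, 1, 7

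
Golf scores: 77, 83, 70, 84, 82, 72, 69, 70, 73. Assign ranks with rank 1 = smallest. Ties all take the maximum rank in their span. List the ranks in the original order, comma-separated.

6, 8, 3, 9, 7, 4, 1, 3, 5

Sorted (ascending): 69, 70, 70, 72, 73, 77, 82, 83, 84
The 2 values of 70 occupy positions 2–3 → each gets rank 3.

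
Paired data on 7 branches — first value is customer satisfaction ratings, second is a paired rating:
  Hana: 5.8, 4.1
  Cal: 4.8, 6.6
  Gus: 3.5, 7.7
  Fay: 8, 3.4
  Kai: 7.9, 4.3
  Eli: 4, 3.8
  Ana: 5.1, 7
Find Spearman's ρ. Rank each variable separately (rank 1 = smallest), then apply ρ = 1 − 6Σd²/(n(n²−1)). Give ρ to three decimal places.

Ranks of variable 1: 5, 3, 1, 7, 6, 2, 4
Ranks of variable 2: 3, 5, 7, 1, 4, 2, 6
d = r₁ − r₂: 2, -2, -6, 6, 2, 0, -2
d²: 4, 4, 36, 36, 4, 0, 4; Σd² = 88
ρ = 1 − 6·88/(7·48) = 1 − 528/336 = -0.571

-0.571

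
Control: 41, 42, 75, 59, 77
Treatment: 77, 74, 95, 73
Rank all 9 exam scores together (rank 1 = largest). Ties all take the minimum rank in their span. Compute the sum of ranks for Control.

30

Sorted (descending): 95, 77, 77, 75, 74, 73, 59, 42, 41
The 2 values of 77 occupy positions 2–3 → each gets rank 2.
Control values → pooled ranks: 41→9, 42→8, 75→4, 59→7, 77→2
Rank sum = 9 + 8 + 4 + 7 + 2 = 30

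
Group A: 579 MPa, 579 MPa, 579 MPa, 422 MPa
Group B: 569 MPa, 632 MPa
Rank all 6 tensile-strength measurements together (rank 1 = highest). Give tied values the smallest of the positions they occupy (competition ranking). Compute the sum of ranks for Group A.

12

Sorted (descending): 632, 579, 579, 579, 569, 422
The 3 values of 579 occupy positions 2–4 → each gets rank 2.
Group A values → pooled ranks: 579→2, 579→2, 579→2, 422→6
Rank sum = 2 + 2 + 2 + 6 = 12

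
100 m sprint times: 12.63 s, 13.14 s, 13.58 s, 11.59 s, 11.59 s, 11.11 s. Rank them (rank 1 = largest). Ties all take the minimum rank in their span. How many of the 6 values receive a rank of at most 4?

Sorted (descending): 13.58, 13.14, 12.63, 11.59, 11.59, 11.11
The 2 values of 11.59 occupy positions 4–5 → each gets rank 4.
Ranks ≤ 4: {1, 2, 3, 4, 4} → 5 values.

5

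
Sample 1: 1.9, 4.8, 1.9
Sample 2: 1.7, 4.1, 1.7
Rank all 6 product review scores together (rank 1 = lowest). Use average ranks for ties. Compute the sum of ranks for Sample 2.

8

Sorted (ascending): 1.7, 1.7, 1.9, 1.9, 4.1, 4.8
The 2 values of 1.7 occupy positions 1–2 → average rank (1+2)/2 = 1.5.
The 2 values of 1.9 occupy positions 3–4 → average rank (3+4)/2 = 3.5.
Sample 2 values → pooled ranks: 1.7→1.5, 4.1→5, 1.7→1.5
Rank sum = 1.5 + 5 + 1.5 = 8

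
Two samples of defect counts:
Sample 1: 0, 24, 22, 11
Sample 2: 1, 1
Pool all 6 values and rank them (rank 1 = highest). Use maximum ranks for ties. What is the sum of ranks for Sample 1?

Sorted (descending): 24, 22, 11, 1, 1, 0
The 2 values of 1 occupy positions 4–5 → each gets rank 5.
Sample 1 values → pooled ranks: 0→6, 24→1, 22→2, 11→3
Rank sum = 6 + 1 + 2 + 3 = 12

12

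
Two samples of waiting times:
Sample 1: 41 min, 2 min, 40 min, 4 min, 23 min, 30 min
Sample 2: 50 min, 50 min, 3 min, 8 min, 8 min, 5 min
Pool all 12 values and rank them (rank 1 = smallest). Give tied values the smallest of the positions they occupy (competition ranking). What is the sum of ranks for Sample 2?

38

Sorted (ascending): 2, 3, 4, 5, 8, 8, 23, 30, 40, 41, 50, 50
The 2 values of 8 occupy positions 5–6 → each gets rank 5.
The 2 values of 50 occupy positions 11–12 → each gets rank 11.
Sample 2 values → pooled ranks: 50→11, 50→11, 3→2, 8→5, 8→5, 5→4
Rank sum = 11 + 11 + 2 + 5 + 5 + 4 = 38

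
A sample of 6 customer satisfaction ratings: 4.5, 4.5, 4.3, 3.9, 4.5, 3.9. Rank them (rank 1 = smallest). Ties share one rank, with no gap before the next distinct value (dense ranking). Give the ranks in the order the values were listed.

3, 3, 2, 1, 3, 1

Sorted (ascending): 3.9, 3.9, 4.3, 4.5, 4.5, 4.5
The 2 values of 3.9 share dense rank 1.
The 3 values of 4.5 share dense rank 3.
Remaining distinct values take the next consecutive integers.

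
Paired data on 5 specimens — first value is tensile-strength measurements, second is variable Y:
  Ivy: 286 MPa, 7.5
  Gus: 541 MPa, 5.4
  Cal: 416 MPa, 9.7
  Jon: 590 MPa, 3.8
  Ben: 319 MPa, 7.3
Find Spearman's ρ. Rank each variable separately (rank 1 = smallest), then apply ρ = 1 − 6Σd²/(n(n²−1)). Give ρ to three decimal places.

Ranks of variable 1: 1, 4, 3, 5, 2
Ranks of variable 2: 4, 2, 5, 1, 3
d = r₁ − r₂: -3, 2, -2, 4, -1
d²: 9, 4, 4, 16, 1; Σd² = 34
ρ = 1 − 6·34/(5·24) = 1 − 204/120 = -0.700

-0.700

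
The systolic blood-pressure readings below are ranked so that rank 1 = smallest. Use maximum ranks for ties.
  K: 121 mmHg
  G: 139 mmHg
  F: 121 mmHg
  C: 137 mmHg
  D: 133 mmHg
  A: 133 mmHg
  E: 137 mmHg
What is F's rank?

Sorted (ascending): 121, 121, 133, 133, 137, 137, 139
The 2 values of 121 occupy positions 1–2 → each gets rank 2.
The 2 values of 133 occupy positions 3–4 → each gets rank 4.
The 2 values of 137 occupy positions 5–6 → each gets rank 6.
F has value 121 mmHg → rank 2.

2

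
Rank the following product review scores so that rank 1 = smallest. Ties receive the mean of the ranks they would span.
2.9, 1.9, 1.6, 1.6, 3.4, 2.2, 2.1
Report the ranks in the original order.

Sorted (ascending): 1.6, 1.6, 1.9, 2.1, 2.2, 2.9, 3.4
The 2 values of 1.6 occupy positions 1–2 → average rank (1+2)/2 = 1.5.

6, 3, 1.5, 1.5, 7, 5, 4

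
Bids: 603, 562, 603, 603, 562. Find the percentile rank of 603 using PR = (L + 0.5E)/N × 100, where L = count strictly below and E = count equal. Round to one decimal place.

70.0

N = 5.
Strictly below 603: 2. Equal to 603: 3.
PR = (2 + 0.5·3)/5 × 100 = 70.0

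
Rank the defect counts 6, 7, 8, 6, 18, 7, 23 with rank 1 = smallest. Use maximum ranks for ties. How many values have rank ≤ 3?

2

Sorted (ascending): 6, 6, 7, 7, 8, 18, 23
The 2 values of 6 occupy positions 1–2 → each gets rank 2.
The 2 values of 7 occupy positions 3–4 → each gets rank 4.
Ranks ≤ 3: {2, 2} → 2 values.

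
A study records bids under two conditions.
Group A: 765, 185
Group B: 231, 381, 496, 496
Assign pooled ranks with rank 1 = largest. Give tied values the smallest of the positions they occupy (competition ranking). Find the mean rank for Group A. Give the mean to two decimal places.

3.50

Sorted (descending): 765, 496, 496, 381, 231, 185
The 2 values of 496 occupy positions 2–3 → each gets rank 2.
Group A values → pooled ranks: 765→1, 185→6
Mean rank = (1 + 6) / 2 = 3.50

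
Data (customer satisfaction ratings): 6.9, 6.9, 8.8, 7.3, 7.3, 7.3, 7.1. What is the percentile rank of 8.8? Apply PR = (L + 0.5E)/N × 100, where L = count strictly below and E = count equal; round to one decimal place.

92.9

N = 7.
Strictly below 8.8: 6. Equal to 8.8: 1.
PR = (6 + 0.5·1)/7 × 100 = 92.9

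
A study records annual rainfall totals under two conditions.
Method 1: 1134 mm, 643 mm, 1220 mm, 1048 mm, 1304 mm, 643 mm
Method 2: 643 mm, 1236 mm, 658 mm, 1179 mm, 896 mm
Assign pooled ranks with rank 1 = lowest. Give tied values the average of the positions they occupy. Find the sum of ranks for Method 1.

Sorted (ascending): 643, 643, 643, 658, 896, 1048, 1134, 1179, 1220, 1236, 1304
The 3 values of 643 occupy positions 1–3 → average rank 2.
Method 1 values → pooled ranks: 1134→7, 643→2, 1220→9, 1048→6, 1304→11, 643→2
Rank sum = 7 + 2 + 9 + 6 + 11 + 2 = 37

37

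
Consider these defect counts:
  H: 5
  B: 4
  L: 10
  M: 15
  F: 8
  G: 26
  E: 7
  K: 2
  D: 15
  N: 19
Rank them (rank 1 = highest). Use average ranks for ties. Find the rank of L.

5

Sorted (descending): 26, 19, 15, 15, 10, 8, 7, 5, 4, 2
The 2 values of 15 occupy positions 3–4 → average rank (3+4)/2 = 3.5.
L has value 10 → rank 5.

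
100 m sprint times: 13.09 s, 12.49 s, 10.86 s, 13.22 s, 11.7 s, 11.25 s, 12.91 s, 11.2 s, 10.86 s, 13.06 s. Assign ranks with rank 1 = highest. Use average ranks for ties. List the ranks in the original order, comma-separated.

Sorted (descending): 13.22, 13.09, 13.06, 12.91, 12.49, 11.7, 11.25, 11.2, 10.86, 10.86
The 2 values of 10.86 occupy positions 9–10 → average rank (9+10)/2 = 9.5.

2, 5, 9.5, 1, 6, 7, 4, 8, 9.5, 3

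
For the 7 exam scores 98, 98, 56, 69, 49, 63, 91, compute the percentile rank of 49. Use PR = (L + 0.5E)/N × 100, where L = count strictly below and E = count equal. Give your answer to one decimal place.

7.1

N = 7.
Strictly below 49: 0. Equal to 49: 1.
PR = (0 + 0.5·1)/7 × 100 = 7.1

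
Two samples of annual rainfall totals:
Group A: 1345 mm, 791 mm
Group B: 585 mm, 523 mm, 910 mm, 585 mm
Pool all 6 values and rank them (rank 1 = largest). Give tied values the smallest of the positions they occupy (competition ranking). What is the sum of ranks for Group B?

Sorted (descending): 1345, 910, 791, 585, 585, 523
The 2 values of 585 occupy positions 4–5 → each gets rank 4.
Group B values → pooled ranks: 585→4, 523→6, 910→2, 585→4
Rank sum = 4 + 6 + 2 + 4 = 16

16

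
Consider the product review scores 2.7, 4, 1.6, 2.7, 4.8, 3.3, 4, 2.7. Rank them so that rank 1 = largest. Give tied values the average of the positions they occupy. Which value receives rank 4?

Sorted (descending): 4.8, 4, 4, 3.3, 2.7, 2.7, 2.7, 1.6
The 2 values of 4 occupy positions 2–3 → average rank (2+3)/2 = 2.5.
The 3 values of 2.7 occupy positions 5–7 → average rank 6.
Rank 4 → value 3.3.

3.3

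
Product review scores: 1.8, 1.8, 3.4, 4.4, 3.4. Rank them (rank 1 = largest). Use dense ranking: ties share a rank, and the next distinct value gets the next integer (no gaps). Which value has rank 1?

Sorted (descending): 4.4, 3.4, 3.4, 1.8, 1.8
The 2 values of 3.4 share dense rank 2.
The 2 values of 1.8 share dense rank 3.
Remaining distinct values take the next consecutive integers.
Rank 1 → value 4.4.

4.4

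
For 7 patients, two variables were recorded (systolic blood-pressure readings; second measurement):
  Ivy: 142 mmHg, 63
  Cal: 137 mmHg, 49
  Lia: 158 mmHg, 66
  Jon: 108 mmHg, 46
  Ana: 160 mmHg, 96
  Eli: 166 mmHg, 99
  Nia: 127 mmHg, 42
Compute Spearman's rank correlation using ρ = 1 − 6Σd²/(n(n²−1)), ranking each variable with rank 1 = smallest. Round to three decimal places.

0.964

Ranks of variable 1: 4, 3, 5, 1, 6, 7, 2
Ranks of variable 2: 4, 3, 5, 2, 6, 7, 1
d = r₁ − r₂: 0, 0, 0, -1, 0, 0, 1
d²: 0, 0, 0, 1, 0, 0, 1; Σd² = 2
ρ = 1 − 6·2/(7·48) = 1 − 12/336 = 0.964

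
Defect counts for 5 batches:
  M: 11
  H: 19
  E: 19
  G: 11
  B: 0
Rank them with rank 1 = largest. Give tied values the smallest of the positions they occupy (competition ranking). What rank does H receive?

Sorted (descending): 19, 19, 11, 11, 0
The 2 values of 19 occupy positions 1–2 → each gets rank 1.
The 2 values of 11 occupy positions 3–4 → each gets rank 3.
H has value 19 → rank 1.

1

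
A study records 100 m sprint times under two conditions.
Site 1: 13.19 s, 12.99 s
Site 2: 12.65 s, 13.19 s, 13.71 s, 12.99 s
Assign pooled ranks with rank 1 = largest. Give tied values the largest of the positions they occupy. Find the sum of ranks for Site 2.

15

Sorted (descending): 13.71, 13.19, 13.19, 12.99, 12.99, 12.65
The 2 values of 13.19 occupy positions 2–3 → each gets rank 3.
The 2 values of 12.99 occupy positions 4–5 → each gets rank 5.
Site 2 values → pooled ranks: 12.65→6, 13.19→3, 13.71→1, 12.99→5
Rank sum = 6 + 3 + 1 + 5 = 15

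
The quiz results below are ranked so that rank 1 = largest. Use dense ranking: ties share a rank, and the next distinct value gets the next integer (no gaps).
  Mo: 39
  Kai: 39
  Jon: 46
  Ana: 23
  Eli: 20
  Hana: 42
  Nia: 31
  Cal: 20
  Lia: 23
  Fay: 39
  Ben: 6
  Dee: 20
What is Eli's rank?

6

Sorted (descending): 46, 42, 39, 39, 39, 31, 23, 23, 20, 20, 20, 6
The 3 values of 39 share dense rank 3.
The 2 values of 23 share dense rank 5.
The 3 values of 20 share dense rank 6.
Remaining distinct values take the next consecutive integers.
Eli has value 20 → rank 6.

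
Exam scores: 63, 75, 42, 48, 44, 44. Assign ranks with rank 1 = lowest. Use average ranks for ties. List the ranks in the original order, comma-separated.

5, 6, 1, 4, 2.5, 2.5

Sorted (ascending): 42, 44, 44, 48, 63, 75
The 2 values of 44 occupy positions 2–3 → average rank (2+3)/2 = 2.5.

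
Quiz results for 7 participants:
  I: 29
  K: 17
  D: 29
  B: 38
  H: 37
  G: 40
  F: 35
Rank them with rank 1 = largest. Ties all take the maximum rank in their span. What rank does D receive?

Sorted (descending): 40, 38, 37, 35, 29, 29, 17
The 2 values of 29 occupy positions 5–6 → each gets rank 6.
D has value 29 → rank 6.

6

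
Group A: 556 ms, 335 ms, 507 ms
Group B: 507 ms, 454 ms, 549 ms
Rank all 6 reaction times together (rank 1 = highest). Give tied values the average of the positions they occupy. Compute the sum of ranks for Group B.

Sorted (descending): 556, 549, 507, 507, 454, 335
The 2 values of 507 occupy positions 3–4 → average rank (3+4)/2 = 3.5.
Group B values → pooled ranks: 507→3.5, 454→5, 549→2
Rank sum = 3.5 + 5 + 2 = 10.5

10.5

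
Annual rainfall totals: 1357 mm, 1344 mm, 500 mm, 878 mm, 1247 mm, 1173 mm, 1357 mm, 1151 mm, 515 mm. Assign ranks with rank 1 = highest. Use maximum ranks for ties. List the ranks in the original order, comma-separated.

Sorted (descending): 1357, 1357, 1344, 1247, 1173, 1151, 878, 515, 500
The 2 values of 1357 occupy positions 1–2 → each gets rank 2.

2, 3, 9, 7, 4, 5, 2, 6, 8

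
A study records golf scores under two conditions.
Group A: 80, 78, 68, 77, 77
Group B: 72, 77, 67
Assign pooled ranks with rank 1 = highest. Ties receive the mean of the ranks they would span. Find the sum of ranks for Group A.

18

Sorted (descending): 80, 78, 77, 77, 77, 72, 68, 67
The 3 values of 77 occupy positions 3–5 → average rank 4.
Group A values → pooled ranks: 80→1, 78→2, 68→7, 77→4, 77→4
Rank sum = 1 + 2 + 7 + 4 + 4 = 18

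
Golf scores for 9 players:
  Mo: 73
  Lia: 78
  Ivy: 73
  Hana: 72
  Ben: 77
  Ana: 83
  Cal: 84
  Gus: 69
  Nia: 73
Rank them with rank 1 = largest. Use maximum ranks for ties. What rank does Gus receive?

Sorted (descending): 84, 83, 78, 77, 73, 73, 73, 72, 69
The 3 values of 73 occupy positions 5–7 → each gets rank 7.
Gus has value 69 → rank 9.

9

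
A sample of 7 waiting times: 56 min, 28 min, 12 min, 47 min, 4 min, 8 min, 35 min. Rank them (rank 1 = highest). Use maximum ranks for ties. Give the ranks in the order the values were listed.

Sorted (descending): 56, 47, 35, 28, 12, 8, 4
No ties — each value takes its position as its rank.

1, 4, 5, 2, 7, 6, 3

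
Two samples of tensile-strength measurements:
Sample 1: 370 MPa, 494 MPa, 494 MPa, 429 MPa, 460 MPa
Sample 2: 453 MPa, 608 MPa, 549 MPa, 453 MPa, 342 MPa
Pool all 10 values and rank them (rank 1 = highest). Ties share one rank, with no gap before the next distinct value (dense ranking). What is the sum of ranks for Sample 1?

23

Sorted (descending): 608, 549, 494, 494, 460, 453, 453, 429, 370, 342
The 2 values of 494 share dense rank 3.
The 2 values of 453 share dense rank 5.
Remaining distinct values take the next consecutive integers.
Sample 1 values → pooled ranks: 370→7, 494→3, 494→3, 429→6, 460→4
Rank sum = 7 + 3 + 3 + 6 + 4 = 23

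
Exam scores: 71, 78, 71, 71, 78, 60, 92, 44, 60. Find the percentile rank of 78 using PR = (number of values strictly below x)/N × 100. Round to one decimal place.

66.7

N = 9.
Strictly below 78: 6. Equal to 78: 2.
PR = 6/9 × 100 = 66.7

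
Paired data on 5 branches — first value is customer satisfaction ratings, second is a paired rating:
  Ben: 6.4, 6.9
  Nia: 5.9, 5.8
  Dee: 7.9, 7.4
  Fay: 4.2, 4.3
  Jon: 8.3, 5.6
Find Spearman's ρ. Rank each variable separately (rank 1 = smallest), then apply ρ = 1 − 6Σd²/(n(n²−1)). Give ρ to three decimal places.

Ranks of variable 1: 3, 2, 4, 1, 5
Ranks of variable 2: 4, 3, 5, 1, 2
d = r₁ − r₂: -1, -1, -1, 0, 3
d²: 1, 1, 1, 0, 9; Σd² = 12
ρ = 1 − 6·12/(5·24) = 1 − 72/120 = 0.400

0.400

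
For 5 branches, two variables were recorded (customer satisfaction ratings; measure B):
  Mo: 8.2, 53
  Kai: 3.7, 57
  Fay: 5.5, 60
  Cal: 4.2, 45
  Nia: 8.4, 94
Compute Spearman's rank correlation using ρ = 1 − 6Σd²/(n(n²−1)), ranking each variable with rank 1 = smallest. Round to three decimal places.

0.500

Ranks of variable 1: 4, 1, 3, 2, 5
Ranks of variable 2: 2, 3, 4, 1, 5
d = r₁ − r₂: 2, -2, -1, 1, 0
d²: 4, 4, 1, 1, 0; Σd² = 10
ρ = 1 − 6·10/(5·24) = 1 − 60/120 = 0.500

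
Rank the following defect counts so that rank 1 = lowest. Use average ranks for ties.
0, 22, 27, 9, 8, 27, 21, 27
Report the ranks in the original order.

1, 5, 7, 3, 2, 7, 4, 7

Sorted (ascending): 0, 8, 9, 21, 22, 27, 27, 27
The 3 values of 27 occupy positions 6–8 → average rank 7.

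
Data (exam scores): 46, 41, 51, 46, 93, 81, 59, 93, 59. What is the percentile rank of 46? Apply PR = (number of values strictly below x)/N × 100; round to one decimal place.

11.1

N = 9.
Strictly below 46: 1. Equal to 46: 2.
PR = 1/9 × 100 = 11.1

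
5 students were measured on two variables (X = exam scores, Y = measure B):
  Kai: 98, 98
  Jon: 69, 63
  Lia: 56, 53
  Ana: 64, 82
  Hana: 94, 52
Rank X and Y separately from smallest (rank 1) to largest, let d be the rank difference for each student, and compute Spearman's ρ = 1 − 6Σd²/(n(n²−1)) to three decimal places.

Ranks of variable 1: 5, 3, 1, 2, 4
Ranks of variable 2: 5, 3, 2, 4, 1
d = r₁ − r₂: 0, 0, -1, -2, 3
d²: 0, 0, 1, 4, 9; Σd² = 14
ρ = 1 − 6·14/(5·24) = 1 − 84/120 = 0.300

0.300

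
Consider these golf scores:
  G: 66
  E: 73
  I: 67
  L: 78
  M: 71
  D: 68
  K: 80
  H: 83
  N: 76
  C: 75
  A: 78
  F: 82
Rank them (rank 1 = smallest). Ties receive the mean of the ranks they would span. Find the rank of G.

1

Sorted (ascending): 66, 67, 68, 71, 73, 75, 76, 78, 78, 80, 82, 83
The 2 values of 78 occupy positions 8–9 → average rank (8+9)/2 = 8.5.
G has value 66 → rank 1.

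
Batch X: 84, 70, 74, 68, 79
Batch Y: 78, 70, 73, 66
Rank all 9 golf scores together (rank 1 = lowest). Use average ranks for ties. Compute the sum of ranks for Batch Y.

16.5

Sorted (ascending): 66, 68, 70, 70, 73, 74, 78, 79, 84
The 2 values of 70 occupy positions 3–4 → average rank (3+4)/2 = 3.5.
Batch Y values → pooled ranks: 78→7, 70→3.5, 73→5, 66→1
Rank sum = 7 + 3.5 + 5 + 1 = 16.5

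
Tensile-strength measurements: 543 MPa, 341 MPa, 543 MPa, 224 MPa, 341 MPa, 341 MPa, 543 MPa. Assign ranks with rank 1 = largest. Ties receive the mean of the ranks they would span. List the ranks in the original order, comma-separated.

Sorted (descending): 543, 543, 543, 341, 341, 341, 224
The 3 values of 543 occupy positions 1–3 → average rank 2.
The 3 values of 341 occupy positions 4–6 → average rank 5.

2, 5, 2, 7, 5, 5, 2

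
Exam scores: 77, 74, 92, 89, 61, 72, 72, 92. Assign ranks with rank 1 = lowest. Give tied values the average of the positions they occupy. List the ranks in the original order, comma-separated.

5, 4, 7.5, 6, 1, 2.5, 2.5, 7.5

Sorted (ascending): 61, 72, 72, 74, 77, 89, 92, 92
The 2 values of 72 occupy positions 2–3 → average rank (2+3)/2 = 2.5.
The 2 values of 92 occupy positions 7–8 → average rank (7+8)/2 = 7.5.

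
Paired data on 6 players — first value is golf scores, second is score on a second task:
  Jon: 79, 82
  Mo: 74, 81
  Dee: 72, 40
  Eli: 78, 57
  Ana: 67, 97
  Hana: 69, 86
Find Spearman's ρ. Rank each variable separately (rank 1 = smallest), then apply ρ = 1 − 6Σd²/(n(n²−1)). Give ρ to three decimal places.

Ranks of variable 1: 6, 4, 3, 5, 1, 2
Ranks of variable 2: 4, 3, 1, 2, 6, 5
d = r₁ − r₂: 2, 1, 2, 3, -5, -3
d²: 4, 1, 4, 9, 25, 9; Σd² = 52
ρ = 1 − 6·52/(6·35) = 1 − 312/210 = -0.486

-0.486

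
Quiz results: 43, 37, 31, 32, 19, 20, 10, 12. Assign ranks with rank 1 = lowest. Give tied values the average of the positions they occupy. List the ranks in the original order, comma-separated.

8, 7, 5, 6, 3, 4, 1, 2

Sorted (ascending): 10, 12, 19, 20, 31, 32, 37, 43
No ties — each value takes its position as its rank.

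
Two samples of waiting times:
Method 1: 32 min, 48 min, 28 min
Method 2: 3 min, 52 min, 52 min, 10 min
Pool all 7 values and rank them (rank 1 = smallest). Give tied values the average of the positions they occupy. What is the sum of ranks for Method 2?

Sorted (ascending): 3, 10, 28, 32, 48, 52, 52
The 2 values of 52 occupy positions 6–7 → average rank (6+7)/2 = 6.5.
Method 2 values → pooled ranks: 3→1, 52→6.5, 52→6.5, 10→2
Rank sum = 1 + 6.5 + 6.5 + 2 = 16

16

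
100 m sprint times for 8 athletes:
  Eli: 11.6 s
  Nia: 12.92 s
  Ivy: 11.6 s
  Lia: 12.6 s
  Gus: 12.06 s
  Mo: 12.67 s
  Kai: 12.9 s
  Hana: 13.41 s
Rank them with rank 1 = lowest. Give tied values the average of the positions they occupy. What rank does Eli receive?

1.5

Sorted (ascending): 11.6, 11.6, 12.06, 12.6, 12.67, 12.9, 12.92, 13.41
The 2 values of 11.6 occupy positions 1–2 → average rank (1+2)/2 = 1.5.
Eli has value 11.6 s → rank 1.5.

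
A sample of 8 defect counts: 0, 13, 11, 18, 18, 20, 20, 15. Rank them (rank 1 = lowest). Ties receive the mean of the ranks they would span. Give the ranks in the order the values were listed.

Sorted (ascending): 0, 11, 13, 15, 18, 18, 20, 20
The 2 values of 18 occupy positions 5–6 → average rank (5+6)/2 = 5.5.
The 2 values of 20 occupy positions 7–8 → average rank (7+8)/2 = 7.5.

1, 3, 2, 5.5, 5.5, 7.5, 7.5, 4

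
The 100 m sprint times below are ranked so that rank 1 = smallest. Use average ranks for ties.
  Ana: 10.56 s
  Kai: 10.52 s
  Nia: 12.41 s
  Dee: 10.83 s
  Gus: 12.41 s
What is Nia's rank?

4.5

Sorted (ascending): 10.52, 10.56, 10.83, 12.41, 12.41
The 2 values of 12.41 occupy positions 4–5 → average rank (4+5)/2 = 4.5.
Nia has value 12.41 s → rank 4.5.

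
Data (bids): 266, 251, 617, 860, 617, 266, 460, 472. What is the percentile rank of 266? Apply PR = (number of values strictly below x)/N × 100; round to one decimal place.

12.5

N = 8.
Strictly below 266: 1. Equal to 266: 2.
PR = 1/8 × 100 = 12.5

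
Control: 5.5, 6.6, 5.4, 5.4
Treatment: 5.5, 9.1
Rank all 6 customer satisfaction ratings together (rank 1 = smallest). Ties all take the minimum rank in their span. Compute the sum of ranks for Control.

10

Sorted (ascending): 5.4, 5.4, 5.5, 5.5, 6.6, 9.1
The 2 values of 5.4 occupy positions 1–2 → each gets rank 1.
The 2 values of 5.5 occupy positions 3–4 → each gets rank 3.
Control values → pooled ranks: 5.5→3, 6.6→5, 5.4→1, 5.4→1
Rank sum = 3 + 5 + 1 + 1 = 10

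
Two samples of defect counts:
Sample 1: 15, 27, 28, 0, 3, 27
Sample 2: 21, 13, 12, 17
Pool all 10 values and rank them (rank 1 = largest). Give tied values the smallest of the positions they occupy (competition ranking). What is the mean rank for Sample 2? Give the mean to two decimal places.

Sorted (descending): 28, 27, 27, 21, 17, 15, 13, 12, 3, 0
The 2 values of 27 occupy positions 2–3 → each gets rank 2.
Sample 2 values → pooled ranks: 21→4, 13→7, 12→8, 17→5
Mean rank = (4 + 7 + 8 + 5) / 4 = 6.00

6.00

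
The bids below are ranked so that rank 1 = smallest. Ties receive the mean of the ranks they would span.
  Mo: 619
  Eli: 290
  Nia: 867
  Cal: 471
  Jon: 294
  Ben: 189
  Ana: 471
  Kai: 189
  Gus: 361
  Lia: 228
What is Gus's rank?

Sorted (ascending): 189, 189, 228, 290, 294, 361, 471, 471, 619, 867
The 2 values of 189 occupy positions 1–2 → average rank (1+2)/2 = 1.5.
The 2 values of 471 occupy positions 7–8 → average rank (7+8)/2 = 7.5.
Gus has value 361 → rank 6.

6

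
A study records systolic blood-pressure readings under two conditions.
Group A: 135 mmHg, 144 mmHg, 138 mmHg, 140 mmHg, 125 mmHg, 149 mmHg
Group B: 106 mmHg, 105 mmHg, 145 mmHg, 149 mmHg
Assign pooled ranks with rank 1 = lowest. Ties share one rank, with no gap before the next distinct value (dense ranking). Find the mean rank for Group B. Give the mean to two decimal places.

5.00

Sorted (ascending): 105, 106, 125, 135, 138, 140, 144, 145, 149, 149
The 2 values of 149 share dense rank 9.
Remaining distinct values take the next consecutive integers.
Group B values → pooled ranks: 106→2, 105→1, 145→8, 149→9
Mean rank = (2 + 1 + 8 + 9) / 4 = 5.00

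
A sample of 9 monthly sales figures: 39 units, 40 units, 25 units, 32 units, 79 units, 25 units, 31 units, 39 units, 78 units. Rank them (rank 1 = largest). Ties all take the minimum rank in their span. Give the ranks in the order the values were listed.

4, 3, 8, 6, 1, 8, 7, 4, 2

Sorted (descending): 79, 78, 40, 39, 39, 32, 31, 25, 25
The 2 values of 39 occupy positions 4–5 → each gets rank 4.
The 2 values of 25 occupy positions 8–9 → each gets rank 8.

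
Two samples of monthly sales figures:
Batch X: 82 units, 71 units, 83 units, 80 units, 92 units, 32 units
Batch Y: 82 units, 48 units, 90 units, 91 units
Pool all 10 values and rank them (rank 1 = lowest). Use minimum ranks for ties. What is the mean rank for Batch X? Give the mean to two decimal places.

Sorted (ascending): 32, 48, 71, 80, 82, 82, 83, 90, 91, 92
The 2 values of 82 occupy positions 5–6 → each gets rank 5.
Batch X values → pooled ranks: 82→5, 71→3, 83→7, 80→4, 92→10, 32→1
Mean rank = (5 + 3 + 7 + 4 + 10 + 1) / 6 = 5.00

5.00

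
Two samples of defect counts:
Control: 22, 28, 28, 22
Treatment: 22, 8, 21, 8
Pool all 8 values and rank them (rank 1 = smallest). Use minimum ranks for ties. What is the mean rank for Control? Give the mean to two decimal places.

Sorted (ascending): 8, 8, 21, 22, 22, 22, 28, 28
The 2 values of 8 occupy positions 1–2 → each gets rank 1.
The 3 values of 22 occupy positions 4–6 → each gets rank 4.
The 2 values of 28 occupy positions 7–8 → each gets rank 7.
Control values → pooled ranks: 22→4, 28→7, 28→7, 22→4
Mean rank = (4 + 7 + 7 + 4) / 4 = 5.50

5.50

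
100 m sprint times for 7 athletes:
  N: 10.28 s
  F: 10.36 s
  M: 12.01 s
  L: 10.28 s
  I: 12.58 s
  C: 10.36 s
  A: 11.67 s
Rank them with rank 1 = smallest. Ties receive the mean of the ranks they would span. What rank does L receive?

Sorted (ascending): 10.28, 10.28, 10.36, 10.36, 11.67, 12.01, 12.58
The 2 values of 10.28 occupy positions 1–2 → average rank (1+2)/2 = 1.5.
The 2 values of 10.36 occupy positions 3–4 → average rank (3+4)/2 = 3.5.
L has value 10.28 s → rank 1.5.

1.5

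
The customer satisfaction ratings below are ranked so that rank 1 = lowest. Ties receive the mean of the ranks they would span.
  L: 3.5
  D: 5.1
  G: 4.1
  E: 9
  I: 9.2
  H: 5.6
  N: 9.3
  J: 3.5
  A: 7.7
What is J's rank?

1.5

Sorted (ascending): 3.5, 3.5, 4.1, 5.1, 5.6, 7.7, 9, 9.2, 9.3
The 2 values of 3.5 occupy positions 1–2 → average rank (1+2)/2 = 1.5.
J has value 3.5 → rank 1.5.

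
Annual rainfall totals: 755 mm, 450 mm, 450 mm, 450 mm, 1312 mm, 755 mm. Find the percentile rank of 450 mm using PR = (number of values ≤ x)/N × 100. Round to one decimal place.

N = 6.
Strictly below 450: 0. Equal to 450: 3.
PR = 3/6 × 100 = 50.0

50.0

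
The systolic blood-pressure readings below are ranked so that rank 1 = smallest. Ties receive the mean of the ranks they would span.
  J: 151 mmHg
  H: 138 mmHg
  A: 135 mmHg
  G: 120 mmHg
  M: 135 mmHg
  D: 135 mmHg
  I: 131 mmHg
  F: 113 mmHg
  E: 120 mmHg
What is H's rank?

8

Sorted (ascending): 113, 120, 120, 131, 135, 135, 135, 138, 151
The 2 values of 120 occupy positions 2–3 → average rank (2+3)/2 = 2.5.
The 3 values of 135 occupy positions 5–7 → average rank 6.
H has value 138 mmHg → rank 8.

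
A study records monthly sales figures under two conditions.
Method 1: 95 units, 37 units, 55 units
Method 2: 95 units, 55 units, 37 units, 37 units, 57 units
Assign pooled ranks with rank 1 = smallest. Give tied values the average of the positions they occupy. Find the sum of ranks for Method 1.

14

Sorted (ascending): 37, 37, 37, 55, 55, 57, 95, 95
The 3 values of 37 occupy positions 1–3 → average rank 2.
The 2 values of 55 occupy positions 4–5 → average rank (4+5)/2 = 4.5.
The 2 values of 95 occupy positions 7–8 → average rank (7+8)/2 = 7.5.
Method 1 values → pooled ranks: 95→7.5, 37→2, 55→4.5
Rank sum = 7.5 + 2 + 4.5 = 14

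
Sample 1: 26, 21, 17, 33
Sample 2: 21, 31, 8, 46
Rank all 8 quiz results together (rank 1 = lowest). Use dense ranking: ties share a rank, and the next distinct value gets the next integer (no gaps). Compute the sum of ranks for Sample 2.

16

Sorted (ascending): 8, 17, 21, 21, 26, 31, 33, 46
The 2 values of 21 share dense rank 3.
Remaining distinct values take the next consecutive integers.
Sample 2 values → pooled ranks: 21→3, 31→5, 8→1, 46→7
Rank sum = 3 + 5 + 1 + 7 = 16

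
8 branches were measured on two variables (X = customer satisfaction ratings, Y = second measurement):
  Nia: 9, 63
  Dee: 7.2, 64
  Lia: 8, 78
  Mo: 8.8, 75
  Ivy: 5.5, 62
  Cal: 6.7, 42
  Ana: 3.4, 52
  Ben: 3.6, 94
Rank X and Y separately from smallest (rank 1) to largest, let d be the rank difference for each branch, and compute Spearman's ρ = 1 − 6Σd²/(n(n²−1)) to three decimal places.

Ranks of variable 1: 8, 5, 6, 7, 3, 4, 1, 2
Ranks of variable 2: 4, 5, 7, 6, 3, 1, 2, 8
d = r₁ − r₂: 4, 0, -1, 1, 0, 3, -1, -6
d²: 16, 0, 1, 1, 0, 9, 1, 36; Σd² = 64
ρ = 1 − 6·64/(8·63) = 1 − 384/504 = 0.238

0.238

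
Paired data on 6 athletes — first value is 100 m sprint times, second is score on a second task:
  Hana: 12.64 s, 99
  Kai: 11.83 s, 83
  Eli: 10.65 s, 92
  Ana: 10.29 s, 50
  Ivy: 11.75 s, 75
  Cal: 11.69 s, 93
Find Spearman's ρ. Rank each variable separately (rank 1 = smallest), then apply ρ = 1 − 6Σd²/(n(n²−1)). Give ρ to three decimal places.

0.543

Ranks of variable 1: 6, 5, 2, 1, 4, 3
Ranks of variable 2: 6, 3, 4, 1, 2, 5
d = r₁ − r₂: 0, 2, -2, 0, 2, -2
d²: 0, 4, 4, 0, 4, 4; Σd² = 16
ρ = 1 − 6·16/(6·35) = 1 − 96/210 = 0.543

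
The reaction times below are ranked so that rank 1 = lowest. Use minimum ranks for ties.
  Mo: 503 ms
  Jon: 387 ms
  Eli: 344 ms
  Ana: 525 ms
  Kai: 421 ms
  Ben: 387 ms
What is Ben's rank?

2

Sorted (ascending): 344, 387, 387, 421, 503, 525
The 2 values of 387 occupy positions 2–3 → each gets rank 2.
Ben has value 387 ms → rank 2.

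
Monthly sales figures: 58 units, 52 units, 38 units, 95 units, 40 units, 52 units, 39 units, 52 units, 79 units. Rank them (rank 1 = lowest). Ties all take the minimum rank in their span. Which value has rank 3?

Sorted (ascending): 38, 39, 40, 52, 52, 52, 58, 79, 95
The 3 values of 52 occupy positions 4–6 → each gets rank 4.
Rank 3 → value 40.

40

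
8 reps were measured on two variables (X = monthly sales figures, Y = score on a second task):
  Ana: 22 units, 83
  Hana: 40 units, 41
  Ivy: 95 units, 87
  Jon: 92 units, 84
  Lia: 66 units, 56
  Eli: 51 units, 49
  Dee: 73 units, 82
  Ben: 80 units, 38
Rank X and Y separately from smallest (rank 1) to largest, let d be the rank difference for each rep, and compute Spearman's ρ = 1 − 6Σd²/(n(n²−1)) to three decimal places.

0.405

Ranks of variable 1: 1, 2, 8, 7, 4, 3, 5, 6
Ranks of variable 2: 6, 2, 8, 7, 4, 3, 5, 1
d = r₁ − r₂: -5, 0, 0, 0, 0, 0, 0, 5
d²: 25, 0, 0, 0, 0, 0, 0, 25; Σd² = 50
ρ = 1 − 6·50/(8·63) = 1 − 300/504 = 0.405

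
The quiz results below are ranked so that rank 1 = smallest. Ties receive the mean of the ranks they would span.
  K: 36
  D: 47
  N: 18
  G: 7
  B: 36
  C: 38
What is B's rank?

3.5

Sorted (ascending): 7, 18, 36, 36, 38, 47
The 2 values of 36 occupy positions 3–4 → average rank (3+4)/2 = 3.5.
B has value 36 → rank 3.5.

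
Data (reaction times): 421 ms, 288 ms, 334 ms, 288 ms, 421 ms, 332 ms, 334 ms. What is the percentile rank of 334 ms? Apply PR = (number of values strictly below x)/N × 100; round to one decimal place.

N = 7.
Strictly below 334: 3. Equal to 334: 2.
PR = 3/7 × 100 = 42.9

42.9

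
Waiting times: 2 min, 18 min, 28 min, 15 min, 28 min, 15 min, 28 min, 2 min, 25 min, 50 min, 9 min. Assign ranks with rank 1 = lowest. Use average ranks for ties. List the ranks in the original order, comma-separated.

Sorted (ascending): 2, 2, 9, 15, 15, 18, 25, 28, 28, 28, 50
The 2 values of 2 occupy positions 1–2 → average rank (1+2)/2 = 1.5.
The 2 values of 15 occupy positions 4–5 → average rank (4+5)/2 = 4.5.
The 3 values of 28 occupy positions 8–10 → average rank 9.

1.5, 6, 9, 4.5, 9, 4.5, 9, 1.5, 7, 11, 3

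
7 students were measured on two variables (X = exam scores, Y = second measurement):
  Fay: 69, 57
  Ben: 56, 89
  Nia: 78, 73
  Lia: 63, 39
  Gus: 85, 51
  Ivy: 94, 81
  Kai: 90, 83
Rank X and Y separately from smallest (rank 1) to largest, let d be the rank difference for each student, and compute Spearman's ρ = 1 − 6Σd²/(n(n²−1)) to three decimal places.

0.107

Ranks of variable 1: 3, 1, 4, 2, 5, 7, 6
Ranks of variable 2: 3, 7, 4, 1, 2, 5, 6
d = r₁ − r₂: 0, -6, 0, 1, 3, 2, 0
d²: 0, 36, 0, 1, 9, 4, 0; Σd² = 50
ρ = 1 − 6·50/(7·48) = 1 − 300/336 = 0.107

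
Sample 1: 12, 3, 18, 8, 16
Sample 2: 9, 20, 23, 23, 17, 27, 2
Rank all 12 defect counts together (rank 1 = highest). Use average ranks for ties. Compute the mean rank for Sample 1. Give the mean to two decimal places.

Sorted (descending): 27, 23, 23, 20, 18, 17, 16, 12, 9, 8, 3, 2
The 2 values of 23 occupy positions 2–3 → average rank (2+3)/2 = 2.5.
Sample 1 values → pooled ranks: 12→8, 3→11, 18→5, 8→10, 16→7
Mean rank = (8 + 11 + 5 + 10 + 7) / 5 = 8.20

8.20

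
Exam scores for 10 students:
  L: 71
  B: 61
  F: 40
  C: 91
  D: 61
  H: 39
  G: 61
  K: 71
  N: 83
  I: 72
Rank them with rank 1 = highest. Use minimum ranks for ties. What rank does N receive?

2

Sorted (descending): 91, 83, 72, 71, 71, 61, 61, 61, 40, 39
The 2 values of 71 occupy positions 4–5 → each gets rank 4.
The 3 values of 61 occupy positions 6–8 → each gets rank 6.
N has value 83 → rank 2.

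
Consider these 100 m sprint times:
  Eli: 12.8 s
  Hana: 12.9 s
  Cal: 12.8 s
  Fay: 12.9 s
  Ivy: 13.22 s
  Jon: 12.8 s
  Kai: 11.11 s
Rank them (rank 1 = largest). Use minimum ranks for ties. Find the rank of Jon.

Sorted (descending): 13.22, 12.9, 12.9, 12.8, 12.8, 12.8, 11.11
The 2 values of 12.9 occupy positions 2–3 → each gets rank 2.
The 3 values of 12.8 occupy positions 4–6 → each gets rank 4.
Jon has value 12.8 s → rank 4.

4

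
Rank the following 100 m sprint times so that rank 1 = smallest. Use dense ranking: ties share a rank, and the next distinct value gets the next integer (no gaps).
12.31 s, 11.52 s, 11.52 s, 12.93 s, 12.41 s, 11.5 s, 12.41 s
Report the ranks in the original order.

Sorted (ascending): 11.5, 11.52, 11.52, 12.31, 12.41, 12.41, 12.93
The 2 values of 11.52 share dense rank 2.
The 2 values of 12.41 share dense rank 4.
Remaining distinct values take the next consecutive integers.

3, 2, 2, 5, 4, 1, 4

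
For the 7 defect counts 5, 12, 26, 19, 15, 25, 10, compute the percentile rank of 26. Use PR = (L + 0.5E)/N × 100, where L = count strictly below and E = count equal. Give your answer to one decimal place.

N = 7.
Strictly below 26: 6. Equal to 26: 1.
PR = (6 + 0.5·1)/7 × 100 = 92.9

92.9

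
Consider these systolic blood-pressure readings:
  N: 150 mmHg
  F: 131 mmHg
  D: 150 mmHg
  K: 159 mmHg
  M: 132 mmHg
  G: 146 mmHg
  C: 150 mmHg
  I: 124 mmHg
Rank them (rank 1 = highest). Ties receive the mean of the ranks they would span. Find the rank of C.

3

Sorted (descending): 159, 150, 150, 150, 146, 132, 131, 124
The 3 values of 150 occupy positions 2–4 → average rank 3.
C has value 150 mmHg → rank 3.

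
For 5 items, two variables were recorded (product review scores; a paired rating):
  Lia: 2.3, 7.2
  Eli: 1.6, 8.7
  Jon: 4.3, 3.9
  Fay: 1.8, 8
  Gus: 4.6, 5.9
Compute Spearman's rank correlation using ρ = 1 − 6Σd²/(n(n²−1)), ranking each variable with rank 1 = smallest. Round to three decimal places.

Ranks of variable 1: 3, 1, 4, 2, 5
Ranks of variable 2: 3, 5, 1, 4, 2
d = r₁ − r₂: 0, -4, 3, -2, 3
d²: 0, 16, 9, 4, 9; Σd² = 38
ρ = 1 − 6·38/(5·24) = 1 − 228/120 = -0.900

-0.900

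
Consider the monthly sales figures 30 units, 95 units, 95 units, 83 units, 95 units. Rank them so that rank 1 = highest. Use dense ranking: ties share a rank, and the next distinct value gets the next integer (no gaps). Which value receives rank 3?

30

Sorted (descending): 95, 95, 95, 83, 30
The 3 values of 95 share dense rank 1.
Remaining distinct values take the next consecutive integers.
Rank 3 → value 30.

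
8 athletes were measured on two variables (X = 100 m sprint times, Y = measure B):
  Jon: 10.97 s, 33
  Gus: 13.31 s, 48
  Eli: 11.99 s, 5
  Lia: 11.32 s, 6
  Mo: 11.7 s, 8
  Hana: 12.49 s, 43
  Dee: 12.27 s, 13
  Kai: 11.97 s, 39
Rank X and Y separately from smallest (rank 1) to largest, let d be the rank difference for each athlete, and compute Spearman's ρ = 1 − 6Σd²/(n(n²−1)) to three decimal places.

0.524

Ranks of variable 1: 1, 8, 5, 2, 3, 7, 6, 4
Ranks of variable 2: 5, 8, 1, 2, 3, 7, 4, 6
d = r₁ − r₂: -4, 0, 4, 0, 0, 0, 2, -2
d²: 16, 0, 16, 0, 0, 0, 4, 4; Σd² = 40
ρ = 1 − 6·40/(8·63) = 1 − 240/504 = 0.524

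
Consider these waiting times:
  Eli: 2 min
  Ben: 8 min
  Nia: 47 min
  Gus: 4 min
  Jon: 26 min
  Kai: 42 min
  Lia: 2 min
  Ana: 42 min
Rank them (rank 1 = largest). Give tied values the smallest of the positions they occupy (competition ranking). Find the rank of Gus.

Sorted (descending): 47, 42, 42, 26, 8, 4, 2, 2
The 2 values of 42 occupy positions 2–3 → each gets rank 2.
The 2 values of 2 occupy positions 7–8 → each gets rank 7.
Gus has value 4 min → rank 6.

6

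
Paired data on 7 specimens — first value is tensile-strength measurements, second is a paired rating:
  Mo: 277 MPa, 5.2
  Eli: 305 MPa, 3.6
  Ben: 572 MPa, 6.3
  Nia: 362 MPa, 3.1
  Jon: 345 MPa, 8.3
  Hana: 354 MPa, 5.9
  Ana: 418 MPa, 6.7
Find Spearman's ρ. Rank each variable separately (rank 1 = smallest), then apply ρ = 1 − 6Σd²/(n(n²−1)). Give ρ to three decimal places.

Ranks of variable 1: 1, 2, 7, 5, 3, 4, 6
Ranks of variable 2: 3, 2, 5, 1, 7, 4, 6
d = r₁ − r₂: -2, 0, 2, 4, -4, 0, 0
d²: 4, 0, 4, 16, 16, 0, 0; Σd² = 40
ρ = 1 − 6·40/(7·48) = 1 − 240/336 = 0.286

0.286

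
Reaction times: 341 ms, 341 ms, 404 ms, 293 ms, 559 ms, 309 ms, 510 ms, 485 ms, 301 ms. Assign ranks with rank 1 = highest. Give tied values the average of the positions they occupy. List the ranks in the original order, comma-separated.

Sorted (descending): 559, 510, 485, 404, 341, 341, 309, 301, 293
The 2 values of 341 occupy positions 5–6 → average rank (5+6)/2 = 5.5.

5.5, 5.5, 4, 9, 1, 7, 2, 3, 8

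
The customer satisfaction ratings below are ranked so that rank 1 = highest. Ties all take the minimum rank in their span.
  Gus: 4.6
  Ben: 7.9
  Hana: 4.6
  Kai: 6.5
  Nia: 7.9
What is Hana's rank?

Sorted (descending): 7.9, 7.9, 6.5, 4.6, 4.6
The 2 values of 7.9 occupy positions 1–2 → each gets rank 1.
The 2 values of 4.6 occupy positions 4–5 → each gets rank 4.
Hana has value 4.6 → rank 4.

4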